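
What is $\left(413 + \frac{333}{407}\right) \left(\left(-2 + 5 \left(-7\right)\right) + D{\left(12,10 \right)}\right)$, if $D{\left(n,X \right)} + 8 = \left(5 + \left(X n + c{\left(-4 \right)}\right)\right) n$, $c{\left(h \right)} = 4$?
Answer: $\frac{6841656}{11} \approx 6.2197 \cdot 10^{5}$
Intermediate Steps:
$D{\left(n,X \right)} = -8 + n \left(9 + X n\right)$ ($D{\left(n,X \right)} = -8 + \left(5 + \left(X n + 4\right)\right) n = -8 + \left(5 + \left(4 + X n\right)\right) n = -8 + \left(9 + X n\right) n = -8 + n \left(9 + X n\right)$)
$\left(413 + \frac{333}{407}\right) \left(\left(-2 + 5 \left(-7\right)\right) + D{\left(12,10 \right)}\right) = \left(413 + \frac{333}{407}\right) \left(\left(-2 + 5 \left(-7\right)\right) + \left(-8 + 9 \cdot 12 + 10 \cdot 12^{2}\right)\right) = \left(413 + 333 \cdot \frac{1}{407}\right) \left(\left(-2 - 35\right) + \left(-8 + 108 + 10 \cdot 144\right)\right) = \left(413 + \frac{9}{11}\right) \left(-37 + \left(-8 + 108 + 1440\right)\right) = \frac{4552 \left(-37 + 1540\right)}{11} = \frac{4552}{11} \cdot 1503 = \frac{6841656}{11}$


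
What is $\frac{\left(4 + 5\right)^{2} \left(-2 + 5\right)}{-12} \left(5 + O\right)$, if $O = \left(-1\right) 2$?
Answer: $- \frac{243}{4} \approx -60.75$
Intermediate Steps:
$O = -2$
$\frac{\left(4 + 5\right)^{2} \left(-2 + 5\right)}{-12} \left(5 + O\right) = \frac{\left(4 + 5\right)^{2} \left(-2 + 5\right)}{-12} \left(5 - 2\right) = 9^{2} \cdot 3 \left(- \frac{1}{12}\right) 3 = 81 \cdot 3 \left(- \frac{1}{12}\right) 3 = 243 \left(- \frac{1}{12}\right) 3 = \left(- \frac{81}{4}\right) 3 = - \frac{243}{4}$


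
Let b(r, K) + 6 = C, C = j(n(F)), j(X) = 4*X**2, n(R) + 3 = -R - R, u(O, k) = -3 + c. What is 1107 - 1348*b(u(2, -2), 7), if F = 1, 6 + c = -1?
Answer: -125605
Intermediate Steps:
c = -7 (c = -6 - 1 = -7)
u(O, k) = -10 (u(O, k) = -3 - 7 = -10)
n(R) = -3 - 2*R (n(R) = -3 + (-R - R) = -3 - 2*R)
C = 100 (C = 4*(-3 - 2*1)**2 = 4*(-3 - 2)**2 = 4*(-5)**2 = 4*25 = 100)
b(r, K) = 94 (b(r, K) = -6 + 100 = 94)
1107 - 1348*b(u(2, -2), 7) = 1107 - 1348*94 = 1107 - 126712 = -125605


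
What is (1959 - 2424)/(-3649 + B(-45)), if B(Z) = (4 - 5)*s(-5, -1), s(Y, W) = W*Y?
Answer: 155/1218 ≈ 0.12726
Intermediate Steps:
B(Z) = -5 (B(Z) = (4 - 5)*(-1*(-5)) = -1*5 = -5)
(1959 - 2424)/(-3649 + B(-45)) = (1959 - 2424)/(-3649 - 5) = -465/(-3654) = -465*(-1/3654) = 155/1218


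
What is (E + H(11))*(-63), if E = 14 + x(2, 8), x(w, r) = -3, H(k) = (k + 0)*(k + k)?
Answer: -15939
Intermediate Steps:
H(k) = 2*k**2 (H(k) = k*(2*k) = 2*k**2)
E = 11 (E = 14 - 3 = 11)
(E + H(11))*(-63) = (11 + 2*11**2)*(-63) = (11 + 2*121)*(-63) = (11 + 242)*(-63) = 253*(-63) = -15939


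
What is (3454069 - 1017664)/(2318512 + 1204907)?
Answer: 812135/1174473 ≈ 0.69149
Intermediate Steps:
(3454069 - 1017664)/(2318512 + 1204907) = 2436405/3523419 = 2436405*(1/3523419) = 812135/1174473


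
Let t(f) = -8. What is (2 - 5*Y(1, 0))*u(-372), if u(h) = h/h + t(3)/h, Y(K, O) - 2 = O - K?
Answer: -95/31 ≈ -3.0645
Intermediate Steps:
Y(K, O) = 2 + O - K (Y(K, O) = 2 + (O - K) = 2 + O - K)
u(h) = 1 - 8/h (u(h) = h/h - 8/h = 1 - 8/h)
(2 - 5*Y(1, 0))*u(-372) = (2 - 5*(2 + 0 - 1*1))*((-8 - 372)/(-372)) = (2 - 5*(2 + 0 - 1))*(-1/372*(-380)) = (2 - 5*1)*(95/93) = (2 - 5)*(95/93) = -3*95/93 = -95/31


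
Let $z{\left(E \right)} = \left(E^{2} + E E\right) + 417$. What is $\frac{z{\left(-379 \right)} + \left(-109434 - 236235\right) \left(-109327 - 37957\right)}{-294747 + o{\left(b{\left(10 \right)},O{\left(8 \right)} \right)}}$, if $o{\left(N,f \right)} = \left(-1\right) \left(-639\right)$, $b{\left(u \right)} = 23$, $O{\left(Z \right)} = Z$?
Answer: $- \frac{50911800695}{294108} \approx -1.7311 \cdot 10^{5}$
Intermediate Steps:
$z{\left(E \right)} = 417 + 2 E^{2}$ ($z{\left(E \right)} = \left(E^{2} + E^{2}\right) + 417 = 2 E^{2} + 417 = 417 + 2 E^{2}$)
$o{\left(N,f \right)} = 639$
$\frac{z{\left(-379 \right)} + \left(-109434 - 236235\right) \left(-109327 - 37957\right)}{-294747 + o{\left(b{\left(10 \right)},O{\left(8 \right)} \right)}} = \frac{\left(417 + 2 \left(-379\right)^{2}\right) + \left(-109434 - 236235\right) \left(-109327 - 37957\right)}{-294747 + 639} = \frac{\left(417 + 2 \cdot 143641\right) - -50911512996}{-294108} = \left(\left(417 + 287282\right) + 50911512996\right) \left(- \frac{1}{294108}\right) = \left(287699 + 50911512996\right) \left(- \frac{1}{294108}\right) = 50911800695 \left(- \frac{1}{294108}\right) = - \frac{50911800695}{294108}$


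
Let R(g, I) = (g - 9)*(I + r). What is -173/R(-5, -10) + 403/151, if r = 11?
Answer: 31765/2114 ≈ 15.026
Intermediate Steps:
R(g, I) = (-9 + g)*(11 + I) (R(g, I) = (g - 9)*(I + 11) = (-9 + g)*(11 + I))
-173/R(-5, -10) + 403/151 = -173/(-99 - 9*(-10) + 11*(-5) - 10*(-5)) + 403/151 = -173/(-99 + 90 - 55 + 50) + 403*(1/151) = -173/(-14) + 403/151 = -173*(-1/14) + 403/151 = 173/14 + 403/151 = 31765/2114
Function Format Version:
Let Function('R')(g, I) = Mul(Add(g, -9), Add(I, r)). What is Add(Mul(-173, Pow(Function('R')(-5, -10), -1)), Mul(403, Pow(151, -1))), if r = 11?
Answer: Rational(31765, 2114) ≈ 15.026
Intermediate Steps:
Function('R')(g, I) = Mul(Add(-9, g), Add(11, I)) (Function('R')(g, I) = Mul(Add(g, -9), Add(I, 11)) = Mul(Add(-9, g), Add(11, I)))
Add(Mul(-173, Pow(Function('R')(-5, -10), -1)), Mul(403, Pow(151, -1))) = Add(Mul(-173, Pow(Add(-99, Mul(-9, -10), Mul(11, -5), Mul(-10, -5)), -1)), Mul(403, Pow(151, -1))) = Add(Mul(-173, Pow(Add(-99, 90, -55, 50), -1)), Mul(403, Rational(1, 151))) = Add(Mul(-173, Pow(-14, -1)), Rational(403, 151)) = Add(Mul(-173, Rational(-1, 14)), Rational(403, 151)) = Add(Rational(173, 14), Rational(403, 151)) = Rational(31765, 2114)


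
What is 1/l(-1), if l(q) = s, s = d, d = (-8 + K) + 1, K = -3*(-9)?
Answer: 1/20 ≈ 0.050000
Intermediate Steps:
K = 27
d = 20 (d = (-8 + 27) + 1 = 19 + 1 = 20)
s = 20
l(q) = 20
1/l(-1) = 1/20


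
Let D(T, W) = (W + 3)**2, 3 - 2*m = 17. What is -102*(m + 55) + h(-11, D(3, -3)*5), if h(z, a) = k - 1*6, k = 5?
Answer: -4897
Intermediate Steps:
m = -7 (m = 3/2 - 1/2*17 = 3/2 - 17/2 = -7)
D(T, W) = (3 + W)**2
h(z, a) = -1 (h(z, a) = 5 - 1*6 = 5 - 6 = -1)
-102*(m + 55) + h(-11, D(3, -3)*5) = -102*(-7 + 55) - 1 = -102*48 - 1 = -4896 - 1 = -4897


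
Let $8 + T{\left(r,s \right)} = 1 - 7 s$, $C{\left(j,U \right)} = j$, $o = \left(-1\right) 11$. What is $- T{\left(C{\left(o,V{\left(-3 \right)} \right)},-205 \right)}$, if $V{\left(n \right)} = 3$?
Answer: $-1428$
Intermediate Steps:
$o = -11$
$T{\left(r,s \right)} = -7 - 7 s$ ($T{\left(r,s \right)} = -8 - \left(-1 + 7 s\right) = -7 - 7 s$)
$- T{\left(C{\left(o,V{\left(-3 \right)} \right)},-205 \right)} = - (-7 - -1435) = - (-7 + 1435) = \left(-1\right) 1428 = -1428$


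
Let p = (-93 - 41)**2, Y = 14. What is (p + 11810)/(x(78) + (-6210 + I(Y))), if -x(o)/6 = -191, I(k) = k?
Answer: -14883/2525 ≈ -5.8943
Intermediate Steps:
x(o) = 1146 (x(o) = -6*(-191) = 1146)
p = 17956 (p = (-134)**2 = 17956)
(p + 11810)/(x(78) + (-6210 + I(Y))) = (17956 + 11810)/(1146 + (-6210 + 14)) = 29766/(1146 - 6196) = 29766/(-5050) = 29766*(-1/5050) = -14883/2525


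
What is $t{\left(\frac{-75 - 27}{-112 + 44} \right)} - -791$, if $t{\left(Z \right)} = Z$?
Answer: $\frac{1585}{2} \approx 792.5$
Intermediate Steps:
$t{\left(\frac{-75 - 27}{-112 + 44} \right)} - -791 = \frac{-75 - 27}{-112 + 44} - -791 = - \frac{102}{-68} + 791 = \left(-102\right) \left(- \frac{1}{68}\right) + 791 = \frac{3}{2} + 791 = \frac{1585}{2}$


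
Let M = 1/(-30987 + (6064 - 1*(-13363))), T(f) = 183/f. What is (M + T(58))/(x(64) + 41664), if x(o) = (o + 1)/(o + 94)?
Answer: 83559169/1103438604740 ≈ 7.5726e-5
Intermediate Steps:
M = -1/11560 (M = 1/(-30987 + (6064 + 13363)) = 1/(-30987 + 19427) = 1/(-11560) = -1/11560 ≈ -8.6505e-5)
x(o) = (1 + o)/(94 + o)
(M + T(58))/(x(64) + 41664) = (-1/11560 + 183/58)/((1 + 64)/(94 + 64) + 41664) = (-1/11560 + 183*(1/58))/(65/158 + 41664) = (-1/11560 + 183/58)/((1/158)*65 + 41664) = 1057711/(335240*(65/158 + 41664)) = 1057711/(335240*(6582977/158)) = (1057711/335240)*(158/6582977) = 83559169/1103438604740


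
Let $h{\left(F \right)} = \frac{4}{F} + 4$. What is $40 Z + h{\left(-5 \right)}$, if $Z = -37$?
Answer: $- \frac{7384}{5} \approx -1476.8$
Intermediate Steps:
$h{\left(F \right)} = 4 + \frac{4}{F}$
$40 Z + h{\left(-5 \right)} = 40 \left(-37\right) + \left(4 + \frac{4}{-5}\right) = -1480 + \left(4 + 4 \left(- \frac{1}{5}\right)\right) = -1480 + \left(4 - \frac{4}{5}\right) = -1480 + \frac{16}{5} = - \frac{7384}{5}$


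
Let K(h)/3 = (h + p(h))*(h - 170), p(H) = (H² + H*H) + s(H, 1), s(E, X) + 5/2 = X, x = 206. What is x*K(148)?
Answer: -597605382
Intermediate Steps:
s(E, X) = -5/2 + X
p(H) = -3/2 + 2*H² (p(H) = (H² + H*H) + (-5/2 + 1) = (H² + H²) - 3/2 = 2*H² - 3/2 = -3/2 + 2*H²)
K(h) = 3*(-170 + h)*(-3/2 + h + 2*h²) (K(h) = 3*((h + (-3/2 + 2*h²))*(h - 170)) = 3*((-3/2 + h + 2*h²)*(-170 + h)) = 3*((-170 + h)*(-3/2 + h + 2*h²)) = 3*(-170 + h)*(-3/2 + h + 2*h²))
x*K(148) = 206*(765 - 1017*148² + 6*148³ - 1029/2*148) = 206*(765 - 1017*21904 + 6*3241792 - 76146) = 206*(765 - 22276368 + 19450752 - 76146) = 206*(-2900997) = -597605382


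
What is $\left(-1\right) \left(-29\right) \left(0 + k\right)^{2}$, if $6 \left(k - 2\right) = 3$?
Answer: $\frac{725}{4} \approx 181.25$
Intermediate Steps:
$k = \frac{5}{2}$ ($k = 2 + \frac{1}{6} \cdot 3 = 2 + \frac{1}{2} = \frac{5}{2} \approx 2.5$)
$\left(-1\right) \left(-29\right) \left(0 + k\right)^{2} = \left(-1\right) \left(-29\right) \left(0 + \frac{5}{2}\right)^{2} = 29 \left(\frac{5}{2}\right)^{2} = 29 \cdot \frac{25}{4} = \frac{725}{4}$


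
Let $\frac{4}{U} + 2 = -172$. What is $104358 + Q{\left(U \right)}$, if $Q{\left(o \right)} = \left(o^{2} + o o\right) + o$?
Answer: $\frac{789885536}{7569} \approx 1.0436 \cdot 10^{5}$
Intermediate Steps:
$U = - \frac{2}{87}$ ($U = \frac{4}{-2 - 172} = \frac{4}{-174} = 4 \left(- \frac{1}{174}\right) = - \frac{2}{87} \approx -0.022988$)
$Q{\left(o \right)} = o + 2 o^{2}$ ($Q{\left(o \right)} = \left(o^{2} + o^{2}\right) + o = 2 o^{2} + o = o + 2 o^{2}$)
$104358 + Q{\left(U \right)} = 104358 - \frac{2 \left(1 + 2 \left(- \frac{2}{87}\right)\right)}{87} = 104358 - \frac{2 \left(1 - \frac{4}{87}\right)}{87} = 104358 - \frac{166}{7569} = \frac{789885536}{7569}$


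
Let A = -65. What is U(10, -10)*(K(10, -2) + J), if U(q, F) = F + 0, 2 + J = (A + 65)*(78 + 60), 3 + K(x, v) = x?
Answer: -50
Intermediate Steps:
K(x, v) = -3 + x
J = -2 (J = -2 + (-65 + 65)*(78 + 60) = -2 + 0*138 = -2 + 0 = -2)
U(q, F) = F
U(10, -10)*(K(10, -2) + J) = -10*((-3 + 10) - 2) = -10*(7 - 2) = -10*5 = -50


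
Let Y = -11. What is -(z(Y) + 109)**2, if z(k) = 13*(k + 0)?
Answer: -1156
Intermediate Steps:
z(k) = 13*k
-(z(Y) + 109)**2 = -(13*(-11) + 109)**2 = -(-143 + 109)**2 = -1*(-34)**2 = -1*1156 = -1156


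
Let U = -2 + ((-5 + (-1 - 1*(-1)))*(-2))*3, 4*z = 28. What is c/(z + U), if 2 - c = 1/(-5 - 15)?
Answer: 41/700 ≈ 0.058571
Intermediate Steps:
z = 7 (z = (¼)*28 = 7)
U = 28 (U = -2 + ((-5 + (-1 + 1))*(-2))*3 = -2 + ((-5 + 0)*(-2))*3 = -2 - 5*(-2)*3 = -2 + 10*3 = -2 + 30 = 28)
c = 41/20 (c = 2 - 1/(-5 - 15) = 2 - 1/(-20) = 2 - 1*(-1/20) = 2 + 1/20 = 41/20 ≈ 2.0500)
c/(z + U) = (41/20)/(7 + 28) = (41/20)/35 = (1/35)*(41/20) = 41/700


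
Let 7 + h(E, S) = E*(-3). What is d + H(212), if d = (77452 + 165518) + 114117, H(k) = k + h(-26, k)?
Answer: 357370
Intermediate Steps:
h(E, S) = -7 - 3*E (h(E, S) = -7 + E*(-3) = -7 - 3*E)
H(k) = 71 + k (H(k) = k + (-7 - 3*(-26)) = k + (-7 + 78) = k + 71 = 71 + k)
d = 357087 (d = 242970 + 114117 = 357087)
d + H(212) = 357087 + (71 + 212) = 357087 + 283 = 357370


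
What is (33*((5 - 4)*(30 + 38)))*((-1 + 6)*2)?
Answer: 22440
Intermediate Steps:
(33*((5 - 4)*(30 + 38)))*((-1 + 6)*2) = (33*(1*68))*(5*2) = (33*68)*10 = 2244*10 = 22440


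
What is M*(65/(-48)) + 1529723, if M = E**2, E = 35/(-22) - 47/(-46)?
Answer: 97916011427/64009 ≈ 1.5297e+6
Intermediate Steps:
E = -144/253 (E = 35*(-1/22) - 47*(-1/46) = -35/22 + 47/46 = -144/253 ≈ -0.56917)
M = 20736/64009 (M = (-144/253)**2 = 20736/64009 ≈ 0.32395)
M*(65/(-48)) + 1529723 = 20736*(65/(-48))/64009 + 1529723 = 20736*(65*(-1/48))/64009 + 1529723 = (20736/64009)*(-65/48) + 1529723 = -28080/64009 + 1529723 = 97916011427/64009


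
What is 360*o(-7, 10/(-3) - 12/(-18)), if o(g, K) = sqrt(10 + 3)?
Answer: 360*sqrt(13) ≈ 1298.0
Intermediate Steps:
o(g, K) = sqrt(13)
360*o(-7, 10/(-3) - 12/(-18)) = 360*sqrt(13)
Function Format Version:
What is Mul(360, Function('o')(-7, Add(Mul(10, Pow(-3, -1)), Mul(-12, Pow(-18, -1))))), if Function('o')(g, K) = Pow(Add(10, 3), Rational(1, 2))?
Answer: Mul(360, Pow(13, Rational(1, 2))) ≈ 1298.0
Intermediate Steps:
Function('o')(g, K) = Pow(13, Rational(1, 2))
Mul(360, Function('o')(-7, Add(Mul(10, Pow(-3, -1)), Mul(-12, Pow(-18, -1))))) = Mul(360, Pow(13, Rational(1, 2)))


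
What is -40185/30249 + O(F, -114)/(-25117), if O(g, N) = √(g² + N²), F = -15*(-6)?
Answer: -4465/3361 - 6*√586/25117 ≈ -1.3343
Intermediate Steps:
F = 90
O(g, N) = √(N² + g²)
-40185/30249 + O(F, -114)/(-25117) = -40185/30249 + √((-114)² + 90²)/(-25117) = -40185*1/30249 + √(12996 + 8100)*(-1/25117) = -4465/3361 + √21096*(-1/25117) = -4465/3361 + (6*√586)*(-1/25117) = -4465/3361 - 6*√586/25117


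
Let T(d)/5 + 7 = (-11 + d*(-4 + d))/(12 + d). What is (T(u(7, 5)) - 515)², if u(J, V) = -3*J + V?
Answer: 14025025/16 ≈ 8.7656e+5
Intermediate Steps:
u(J, V) = V - 3*J
T(d) = -35 + 5*(-11 + d*(-4 + d))/(12 + d) (T(d) = -35 + 5*((-11 + d*(-4 + d))/(12 + d)) = -35 + 5*(-11 + d*(-4 + d))/(12 + d))
(T(u(7, 5)) - 515)² = (5*(-95 + (5 - 3*7)² - 11*(5 - 3*7))/(12 + (5 - 3*7)) - 515)² = (5*(-95 + (5 - 21)² - 11*(5 - 21))/(12 + (5 - 21)) - 515)² = (5*(-95 + (-16)² - 11*(-16))/(12 - 16) - 515)² = (5*(-95 + 256 + 176)/(-4) - 515)² = (5*(-¼)*337 - 515)² = (-1685/4 - 515)² = (-3745/4)² = 14025025/16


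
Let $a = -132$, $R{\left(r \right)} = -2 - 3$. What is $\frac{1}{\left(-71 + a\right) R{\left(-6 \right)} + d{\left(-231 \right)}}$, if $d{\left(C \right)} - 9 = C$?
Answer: $\frac{1}{793} \approx 0.001261$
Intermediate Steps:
$R{\left(r \right)} = -5$
$d{\left(C \right)} = 9 + C$
$\frac{1}{\left(-71 + a\right) R{\left(-6 \right)} + d{\left(-231 \right)}} = \frac{1}{\left(-71 - 132\right) \left(-5\right) + \left(9 - 231\right)} = \frac{1}{\left(-203\right) \left(-5\right) - 222} = \frac{1}{1015 - 222} = \frac{1}{793}$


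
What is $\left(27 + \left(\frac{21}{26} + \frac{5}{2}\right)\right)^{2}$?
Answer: $\frac{155236}{169} \approx 918.56$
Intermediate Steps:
$\left(27 + \left(\frac{21}{26} + \frac{5}{2}\right)\right)^{2} = \left(27 + \frac{43}{13}\right)^{2} = \left(\frac{394}{13}\right)^{2} = \frac{155236}{169}$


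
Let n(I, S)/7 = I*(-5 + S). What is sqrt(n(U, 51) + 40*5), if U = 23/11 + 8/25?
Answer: sqrt(2953346)/55 ≈ 31.246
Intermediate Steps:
U = 663/275 (U = 23*(1/11) + 8*(1/25) = 23/11 + 8/25 = 663/275 ≈ 2.4109)
n(I, S) = 7*I*(-5 + S) (n(I, S) = 7*(I*(-5 + S)) = 7*I*(-5 + S))
sqrt(n(U, 51) + 40*5) = sqrt(7*(663/275)*(-5 + 51) + 40*5) = sqrt(7*(663/275)*46 + 200) = sqrt(213486/275 + 200) = sqrt(268486/275) = sqrt(2953346)/55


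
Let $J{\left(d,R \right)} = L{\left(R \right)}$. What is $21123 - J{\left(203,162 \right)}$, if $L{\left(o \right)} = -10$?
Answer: $21133$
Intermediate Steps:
$J{\left(d,R \right)} = -10$
$21123 - J{\left(203,162 \right)} = 21123 - -10 = 21123 + 10 = 21133$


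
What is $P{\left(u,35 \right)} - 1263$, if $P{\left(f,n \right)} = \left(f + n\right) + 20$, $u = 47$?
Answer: $-1161$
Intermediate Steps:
$P{\left(f,n \right)} = 20 + f + n$
$P{\left(u,35 \right)} - 1263 = \left(20 + 47 + 35\right) - 1263 = 102 - 1263 = -1161$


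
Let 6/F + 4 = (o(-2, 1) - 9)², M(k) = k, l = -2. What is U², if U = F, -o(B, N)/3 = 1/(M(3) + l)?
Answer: 9/4900 ≈ 0.0018367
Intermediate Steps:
o(B, N) = -3 (o(B, N) = -3/(3 - 2) = -3/1 = -3*1 = -3)
F = 3/70 (F = 6/(-4 + (-3 - 9)²) = 6/(-4 + (-12)²) = 6/(-4 + 144) = 6/140 = 6*(1/140) = 3/70 ≈ 0.042857)
U = 3/70 ≈ 0.042857
U² = (3/70)² = 9/4900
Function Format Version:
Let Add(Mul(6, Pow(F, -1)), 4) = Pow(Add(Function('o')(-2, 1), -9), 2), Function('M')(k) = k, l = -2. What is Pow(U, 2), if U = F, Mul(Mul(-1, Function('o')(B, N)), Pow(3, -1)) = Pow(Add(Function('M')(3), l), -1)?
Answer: Rational(9, 4900) ≈ 0.0018367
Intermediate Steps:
Function('o')(B, N) = -3 (Function('o')(B, N) = Mul(-3, Pow(Add(3, -2), -1)) = Mul(-3, Pow(1, -1)) = Mul(-3, 1) = -3)
F = Rational(3, 70) (F = Mul(6, Pow(Add(-4, Pow(Add(-3, -9), 2)), -1)) = Mul(6, Pow(Add(-4, Pow(-12, 2)), -1)) = Mul(6, Pow(Add(-4, 144), -1)) = Mul(6, Pow(140, -1)) = Mul(6, Rational(1, 140)) = Rational(3, 70) ≈ 0.042857)
U = Rational(3, 70) ≈ 0.042857
Pow(U, 2) = Pow(Rational(3, 70), 2) = Rational(9, 4900)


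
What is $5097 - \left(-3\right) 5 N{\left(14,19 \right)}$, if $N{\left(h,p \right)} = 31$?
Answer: $5562$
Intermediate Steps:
$5097 - \left(-3\right) 5 N{\left(14,19 \right)} = 5097 - \left(-3\right) 5 \cdot 31 = 5097 - \left(-15\right) 31 = 5097 - -465 = 5097 + 465 = 5562$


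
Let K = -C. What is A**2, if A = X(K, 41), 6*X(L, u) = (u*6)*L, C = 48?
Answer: 3873024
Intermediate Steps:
K = -48 (K = -1*48 = -48)
X(L, u) = L*u (X(L, u) = ((u*6)*L)/6 = ((6*u)*L)/6 = (6*L*u)/6 = L*u)
A = -1968 (A = -48*41 = -1968)
A**2 = (-1968)**2 = 3873024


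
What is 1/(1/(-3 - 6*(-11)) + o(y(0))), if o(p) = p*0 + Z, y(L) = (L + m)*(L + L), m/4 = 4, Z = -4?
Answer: -63/251 ≈ -0.25100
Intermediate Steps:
m = 16 (m = 4*4 = 16)
y(L) = 2*L*(16 + L) (y(L) = (L + 16)*(L + L) = (16 + L)*(2*L) = 2*L*(16 + L))
o(p) = -4 (o(p) = p*0 - 4 = 0 - 4 = -4)
1/(1/(-3 - 6*(-11)) + o(y(0))) = 1/(1/(-3 - 6*(-11)) - 4) = 1/(1/(-3 + 66) - 4) = 1/(1/63 - 4) = 1/(-251/63) = -63/251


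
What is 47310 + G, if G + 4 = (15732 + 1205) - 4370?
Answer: 59873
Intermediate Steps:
G = 12563 (G = -4 + ((15732 + 1205) - 4370) = -4 + (16937 - 4370) = -4 + 12567 = 12563)
47310 + G = 47310 + 12563 = 59873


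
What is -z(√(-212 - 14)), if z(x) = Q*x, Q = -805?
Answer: 805*I*√226 ≈ 12102.0*I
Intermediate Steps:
z(x) = -805*x
-z(√(-212 - 14)) = -(-805)*√(-212 - 14) = -(-805)*√(-226) = -(-805)*I*√226 = 805*I*√226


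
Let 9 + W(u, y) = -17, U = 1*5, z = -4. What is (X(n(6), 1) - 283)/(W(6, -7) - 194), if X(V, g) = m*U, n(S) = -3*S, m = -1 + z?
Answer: 7/5 ≈ 1.4000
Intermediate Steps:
U = 5
W(u, y) = -26 (W(u, y) = -9 - 17 = -26)
m = -5 (m = -1 - 4 = -5)
X(V, g) = -25 (X(V, g) = -5*5 = -25)
(X(n(6), 1) - 283)/(W(6, -7) - 194) = (-25 - 283)/(-26 - 194) = -308/(-220) = -308*(-1/220) = 7/5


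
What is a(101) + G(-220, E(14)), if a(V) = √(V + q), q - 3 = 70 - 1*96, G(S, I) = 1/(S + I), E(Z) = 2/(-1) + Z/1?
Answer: -1/208 + √78 ≈ 8.8270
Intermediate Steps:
E(Z) = -2 + Z (E(Z) = 2*(-1) + Z*1 = -2 + Z)
G(S, I) = 1/(I + S)
q = -23 (q = 3 + (70 - 1*96) = 3 + (70 - 96) = 3 - 26 = -23)
a(V) = √(-23 + V) (a(V) = √(V - 23) = √(-23 + V))
a(101) + G(-220, E(14)) = √(-23 + 101) + 1/((-2 + 14) - 220) = √78 + 1/(12 - 220) = √78 + 1/(-208) = √78 - 1/208 = -1/208 + √78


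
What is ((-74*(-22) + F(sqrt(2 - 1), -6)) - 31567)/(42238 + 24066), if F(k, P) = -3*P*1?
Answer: -29921/66304 ≈ -0.45127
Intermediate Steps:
F(k, P) = -3*P
((-74*(-22) + F(sqrt(2 - 1), -6)) - 31567)/(42238 + 24066) = ((-74*(-22) - 3*(-6)) - 31567)/(42238 + 24066) = ((1628 + 18) - 31567)/66304 = (1646 - 31567)*(1/66304) = -29921*1/66304 = -29921/66304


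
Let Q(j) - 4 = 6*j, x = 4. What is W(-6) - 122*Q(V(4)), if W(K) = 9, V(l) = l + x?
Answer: -6335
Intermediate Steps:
V(l) = 4 + l (V(l) = l + 4 = 4 + l)
Q(j) = 4 + 6*j
W(-6) - 122*Q(V(4)) = 9 - 122*(4 + 6*(4 + 4)) = 9 - 122*(4 + 6*8) = 9 - 122*(4 + 48) = 9 - 122*52 = 9 - 6344 = -6335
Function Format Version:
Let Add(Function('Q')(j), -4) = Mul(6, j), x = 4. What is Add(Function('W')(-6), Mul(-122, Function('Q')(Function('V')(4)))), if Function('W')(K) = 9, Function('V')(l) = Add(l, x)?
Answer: -6335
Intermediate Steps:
Function('V')(l) = Add(4, l) (Function('V')(l) = Add(l, 4) = Add(4, l))
Function('Q')(j) = Add(4, Mul(6, j))
Add(Function('W')(-6), Mul(-122, Function('Q')(Function('V')(4)))) = Add(9, Mul(-122, Add(4, Mul(6, Add(4, 4))))) = Add(9, Mul(-122, Add(4, Mul(6, 8)))) = Add(9, Mul(-122, Add(4, 48))) = Add(9, Mul(-122, 52)) = Add(9, -6344) = -6335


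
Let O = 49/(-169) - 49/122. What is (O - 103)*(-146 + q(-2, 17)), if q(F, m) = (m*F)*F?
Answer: 6413739/793 ≈ 8087.9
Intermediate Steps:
q(F, m) = m*F**2 (q(F, m) = (F*m)*F = m*F**2)
O = -14259/20618 (O = 49*(-1/169) - 49*1/122 = -49/169 - 49/122 = -14259/20618 ≈ -0.69158)
(O - 103)*(-146 + q(-2, 17)) = (-14259/20618 - 103)*(-146 + 17*(-2)**2) = -2137913*(-146 + 17*4)/20618 = -2137913*(-146 + 68)/20618 = -2137913/20618*(-78) = 6413739/793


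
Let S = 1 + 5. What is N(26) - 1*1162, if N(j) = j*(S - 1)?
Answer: -1032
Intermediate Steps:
S = 6
N(j) = 5*j (N(j) = j*(6 - 1) = j*5 = 5*j)
N(26) - 1*1162 = 5*26 - 1*1162 = 130 - 1162 = -1032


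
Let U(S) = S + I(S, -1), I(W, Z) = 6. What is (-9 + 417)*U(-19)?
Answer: -5304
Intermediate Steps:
U(S) = 6 + S (U(S) = S + 6 = 6 + S)
(-9 + 417)*U(-19) = (-9 + 417)*(6 - 19) = 408*(-13) = -5304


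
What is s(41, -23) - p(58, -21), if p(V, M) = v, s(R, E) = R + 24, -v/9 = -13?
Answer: -52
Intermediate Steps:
v = 117 (v = -9*(-13) = 117)
s(R, E) = 24 + R
p(V, M) = 117
s(41, -23) - p(58, -21) = (24 + 41) - 1*117 = 65 - 117 = -52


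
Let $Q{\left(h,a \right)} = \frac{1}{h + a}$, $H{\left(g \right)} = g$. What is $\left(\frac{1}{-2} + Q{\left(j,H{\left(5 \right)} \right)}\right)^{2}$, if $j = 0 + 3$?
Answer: $\frac{9}{64} \approx 0.14063$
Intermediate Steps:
$j = 3$
$Q{\left(h,a \right)} = \frac{1}{a + h}$
$\left(\frac{1}{-2} + Q{\left(j,H{\left(5 \right)} \right)}\right)^{2} = \left(\frac{1}{-2} + \frac{1}{5 + 3}\right)^{2} = \left(- \frac{1}{2} + \frac{1}{8}\right)^{2} = \left(- \frac{3}{8}\right)^{2} = \frac{9}{64}$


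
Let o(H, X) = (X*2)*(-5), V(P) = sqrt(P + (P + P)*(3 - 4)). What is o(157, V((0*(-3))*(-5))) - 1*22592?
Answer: -22592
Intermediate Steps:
V(P) = sqrt(-P) (V(P) = sqrt(P + (2*P)*(-1)) = sqrt(P - 2*P) = sqrt(-P))
o(H, X) = -10*X (o(H, X) = (2*X)*(-5) = -10*X)
o(157, V((0*(-3))*(-5))) - 1*22592 = -10*sqrt(0) - 1*22592 = -10*sqrt(0) - 22592 = -10*0 - 22592 = 0 - 22592 = -22592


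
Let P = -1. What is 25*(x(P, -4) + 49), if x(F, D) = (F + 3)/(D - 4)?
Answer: 4875/4 ≈ 1218.8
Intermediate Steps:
x(F, D) = (3 + F)/(-4 + D)
25*(x(P, -4) + 49) = 25*((3 - 1)/(-4 - 4) + 49) = 25*(2/(-8) + 49) = 25*(-⅛*2 + 49) = 25*(-¼ + 49) = 25*(195/4) = 4875/4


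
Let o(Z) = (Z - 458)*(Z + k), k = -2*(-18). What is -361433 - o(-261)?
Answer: -523208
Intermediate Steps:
k = 36
o(Z) = (-458 + Z)*(36 + Z) (o(Z) = (Z - 458)*(Z + 36) = (-458 + Z)*(36 + Z))
-361433 - o(-261) = -361433 - (-16488 + (-261)**2 - 422*(-261)) = -361433 - (-16488 + 68121 + 110142) = -361433 - 1*161775 = -361433 - 161775 = -523208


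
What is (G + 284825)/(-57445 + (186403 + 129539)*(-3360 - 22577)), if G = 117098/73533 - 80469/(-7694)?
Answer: -161150236641139/4636226192070317298 ≈ -3.4759e-5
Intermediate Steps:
G = 6818078989/565762902 (G = 117098*(1/73533) - 80469*(-1/7694) = 117098/73533 + 80469/7694 = 6818078989/565762902 ≈ 12.051)
(G + 284825)/(-57445 + (186403 + 129539)*(-3360 - 22577)) = (6818078989/565762902 + 284825)/(-57445 + (186403 + 129539)*(-3360 - 22577)) = 161150236641139/(565762902*(-57445 + 315942*(-25937))) = 161150236641139/(565762902*(-57445 - 8194587654)) = (161150236641139/565762902)/(-8194645099) = (161150236641139/565762902)*(-1/8194645099) = -161150236641139/4636226192070317298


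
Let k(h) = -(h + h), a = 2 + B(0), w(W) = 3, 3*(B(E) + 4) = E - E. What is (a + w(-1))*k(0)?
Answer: 0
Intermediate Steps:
B(E) = -4 (B(E) = -4 + (E - E)/3 = -4 + (1/3)*0 = -4 + 0 = -4)
a = -2 (a = 2 - 4 = -2)
k(h) = -2*h
(a + w(-1))*k(0) = (-2 + 3)*(-2*0) = 1*0 = 0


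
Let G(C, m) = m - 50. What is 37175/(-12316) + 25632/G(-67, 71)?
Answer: 104967679/86212 ≈ 1217.6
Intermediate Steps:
G(C, m) = -50 + m
37175/(-12316) + 25632/G(-67, 71) = 37175/(-12316) + 25632/(-50 + 71) = 37175*(-1/12316) + 25632/21 = -37175/12316 + 25632*(1/21) = -37175/12316 + 8544/7 = 104967679/86212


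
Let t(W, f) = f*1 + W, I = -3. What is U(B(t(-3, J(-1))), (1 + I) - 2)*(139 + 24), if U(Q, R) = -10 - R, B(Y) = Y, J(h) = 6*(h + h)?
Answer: -978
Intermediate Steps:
J(h) = 12*h (J(h) = 6*(2*h) = 12*h)
t(W, f) = W + f (t(W, f) = f + W = W + f)
U(B(t(-3, J(-1))), (1 + I) - 2)*(139 + 24) = (-10 - ((1 - 3) - 2))*(139 + 24) = (-10 - (-2 - 2))*163 = (-10 - 1*(-4))*163 = (-10 + 4)*163 = -6*163 = -978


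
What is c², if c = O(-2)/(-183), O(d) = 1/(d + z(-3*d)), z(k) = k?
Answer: 1/535824 ≈ 1.8663e-6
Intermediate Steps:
O(d) = -1/(2*d) (O(d) = 1/(d - 3*d) = 1/(-2*d) = -1/(2*d))
c = -1/732 (c = -½/(-2)/(-183) = -½*(-½)*(-1/183) = (¼)*(-1/183) = -1/732 ≈ -0.0013661)
c² = (-1/732)² = 1/535824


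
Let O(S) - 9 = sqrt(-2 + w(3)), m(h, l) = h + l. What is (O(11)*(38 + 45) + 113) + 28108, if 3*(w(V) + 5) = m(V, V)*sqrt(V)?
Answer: 28968 + 83*sqrt(-7 + 2*sqrt(3)) ≈ 28968.0 + 156.07*I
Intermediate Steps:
w(V) = -5 + 2*V**(3/2)/3 (w(V) = -5 + ((V + V)*sqrt(V))/3 = -5 + ((2*V)*sqrt(V))/3 = -5 + (2*V**(3/2))/3 = -5 + 2*V**(3/2)/3)
O(S) = 9 + sqrt(-7 + 2*sqrt(3)) (O(S) = 9 + sqrt(-2 + (-5 + 2*3**(3/2)/3)) = 9 + sqrt(-2 + (-5 + 2*(3*sqrt(3))/3)) = 9 + sqrt(-2 + (-5 + 2*sqrt(3))) = 9 + sqrt(-7 + 2*sqrt(3)))
(O(11)*(38 + 45) + 113) + 28108 = ((9 + sqrt(-7 + 2*sqrt(3)))*(38 + 45) + 113) + 28108 = ((9 + sqrt(-7 + 2*sqrt(3)))*83 + 113) + 28108 = ((747 + 83*sqrt(-7 + 2*sqrt(3))) + 113) + 28108 = (860 + 83*sqrt(-7 + 2*sqrt(3))) + 28108 = 28968 + 83*sqrt(-7 + 2*sqrt(3))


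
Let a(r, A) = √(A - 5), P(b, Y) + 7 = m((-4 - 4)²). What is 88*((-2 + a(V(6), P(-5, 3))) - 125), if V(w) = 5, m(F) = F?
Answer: -11176 + 176*√13 ≈ -10541.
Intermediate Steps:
P(b, Y) = 57 (P(b, Y) = -7 + (-4 - 4)² = -7 + (-8)² = -7 + 64 = 57)
a(r, A) = √(-5 + A)
88*((-2 + a(V(6), P(-5, 3))) - 125) = 88*((-2 + √(-5 + 57)) - 125) = 88*((-2 + √52) - 125) = 88*((-2 + 2*√13) - 125) = 88*(-127 + 2*√13) = -11176 + 176*√13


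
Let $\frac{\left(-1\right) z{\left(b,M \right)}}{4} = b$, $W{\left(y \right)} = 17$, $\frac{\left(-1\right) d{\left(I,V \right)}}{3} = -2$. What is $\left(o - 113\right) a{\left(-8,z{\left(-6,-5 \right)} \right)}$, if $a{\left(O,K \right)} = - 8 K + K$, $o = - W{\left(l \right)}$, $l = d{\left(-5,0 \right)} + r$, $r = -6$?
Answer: $21840$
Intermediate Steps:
$d{\left(I,V \right)} = 6$ ($d{\left(I,V \right)} = \left(-3\right) \left(-2\right) = 6$)
$l = 0$ ($l = 6 - 6 = 0$)
$z{\left(b,M \right)} = - 4 b$
$o = -17$ ($o = \left(-1\right) 17 = -17$)
$a{\left(O,K \right)} = - 7 K$
$\left(o - 113\right) a{\left(-8,z{\left(-6,-5 \right)} \right)} = \left(-17 - 113\right) \left(- 7 \left(\left(-4\right) \left(-6\right)\right)\right) = \left(-17 - 113\right) \left(\left(-7\right) 24\right) = \left(-130\right) \left(-168\right) = 21840$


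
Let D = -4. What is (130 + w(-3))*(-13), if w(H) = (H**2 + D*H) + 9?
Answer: -2080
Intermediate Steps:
w(H) = 9 + H**2 - 4*H (w(H) = (H**2 - 4*H) + 9 = 9 + H**2 - 4*H)
(130 + w(-3))*(-13) = (130 + (9 + (-3)**2 - 4*(-3)))*(-13) = (130 + (9 + 9 + 12))*(-13) = (130 + 30)*(-13) = 160*(-13) = -2080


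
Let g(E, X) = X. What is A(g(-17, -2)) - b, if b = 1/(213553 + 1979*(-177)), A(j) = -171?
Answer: -23380829/136730 ≈ -171.00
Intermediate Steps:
b = -1/136730 (b = 1/(213553 - 350283) = 1/(-136730) = -1/136730 ≈ -7.3137e-6)
A(g(-17, -2)) - b = -171 - 1*(-1/136730) = -171 + 1/136730 = -23380829/136730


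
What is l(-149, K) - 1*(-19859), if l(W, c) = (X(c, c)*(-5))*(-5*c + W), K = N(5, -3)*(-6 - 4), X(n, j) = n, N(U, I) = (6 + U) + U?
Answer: 540659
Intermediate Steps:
N(U, I) = 6 + 2*U
K = -160 (K = (6 + 2*5)*(-6 - 4) = (6 + 10)*(-10) = 16*(-10) = -160)
l(W, c) = -5*c*(W - 5*c) (l(W, c) = (c*(-5))*(-5*c + W) = (-5*c)*(W - 5*c) = -5*c*(W - 5*c))
l(-149, K) - 1*(-19859) = 5*(-160)*(-1*(-149) + 5*(-160)) - 1*(-19859) = 5*(-160)*(149 - 800) + 19859 = 5*(-160)*(-651) + 19859 = 520800 + 19859 = 540659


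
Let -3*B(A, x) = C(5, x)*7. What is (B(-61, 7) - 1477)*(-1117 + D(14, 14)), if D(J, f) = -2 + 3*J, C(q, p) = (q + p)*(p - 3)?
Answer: 1711353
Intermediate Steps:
C(q, p) = (-3 + p)*(p + q) (C(q, p) = (p + q)*(-3 + p) = (-3 + p)*(p + q))
B(A, x) = 35 - 14*x/3 - 7*x²/3 (B(A, x) = -(x² - 3*x - 3*5 + x*5)*7/3 = -(x² - 3*x - 15 + 5*x)*7/3 = -(-15 + x² + 2*x)*7/3 = -(-105 + 7*x² + 14*x)/3 = 35 - 14*x/3 - 7*x²/3)
(B(-61, 7) - 1477)*(-1117 + D(14, 14)) = ((35 - 14/3*7 - 7/3*7²) - 1477)*(-1117 + (-2 + 3*14)) = ((35 - 98/3 - 7/3*49) - 1477)*(-1117 + (-2 + 42)) = ((35 - 98/3 - 343/3) - 1477)*(-1117 + 40) = (-112 - 1477)*(-1077) = -1589*(-1077) = 1711353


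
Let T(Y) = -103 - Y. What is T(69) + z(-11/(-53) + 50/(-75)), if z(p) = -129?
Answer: -301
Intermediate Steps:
T(69) + z(-11/(-53) + 50/(-75)) = (-103 - 1*69) - 129 = (-103 - 69) - 129 = -172 - 129 = -301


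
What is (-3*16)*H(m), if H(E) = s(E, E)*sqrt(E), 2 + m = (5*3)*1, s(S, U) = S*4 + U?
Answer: -3120*sqrt(13) ≈ -11249.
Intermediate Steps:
s(S, U) = U + 4*S (s(S, U) = 4*S + U = U + 4*S)
m = 13 (m = -2 + (5*3)*1 = -2 + 15*1 = -2 + 15 = 13)
H(E) = 5*E**(3/2) (H(E) = (E + 4*E)*sqrt(E) = (5*E)*sqrt(E) = 5*E**(3/2))
(-3*16)*H(m) = (-3*16)*(5*13**(3/2)) = -240*13*sqrt(13) = -3120*sqrt(13)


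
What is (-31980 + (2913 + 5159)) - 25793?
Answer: -49701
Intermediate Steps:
(-31980 + (2913 + 5159)) - 25793 = (-31980 + 8072) - 25793 = -23908 - 25793 = -49701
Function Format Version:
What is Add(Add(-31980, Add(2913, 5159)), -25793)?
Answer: -49701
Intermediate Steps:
Add(Add(-31980, Add(2913, 5159)), -25793) = Add(Add(-31980, 8072), -25793) = Add(-23908, -25793) = -49701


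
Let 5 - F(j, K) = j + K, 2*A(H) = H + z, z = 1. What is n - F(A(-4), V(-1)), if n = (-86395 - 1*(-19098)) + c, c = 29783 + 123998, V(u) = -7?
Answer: 172941/2 ≈ 86471.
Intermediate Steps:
A(H) = ½ + H/2 (A(H) = (H + 1)/2 = (1 + H)/2 = ½ + H/2)
F(j, K) = 5 - K - j (F(j, K) = 5 - (j + K) = 5 - (K + j) = 5 + (-K - j) = 5 - K - j)
c = 153781
n = 86484 (n = (-86395 - 1*(-19098)) + 153781 = (-86395 + 19098) + 153781 = -67297 + 153781 = 86484)
n - F(A(-4), V(-1)) = 86484 - (5 - 1*(-7) - (½ + (½)*(-4))) = 86484 - (5 + 7 - (½ - 2)) = 86484 - (5 + 7 - 1*(-3/2)) = 86484 - (5 + 7 + 3/2) = 86484 - 1*27/2 = 86484 - 27/2 = 172941/2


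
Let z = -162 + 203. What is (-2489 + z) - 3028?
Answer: -5476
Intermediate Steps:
z = 41
(-2489 + z) - 3028 = (-2489 + 41) - 3028 = -2448 - 3028 = -5476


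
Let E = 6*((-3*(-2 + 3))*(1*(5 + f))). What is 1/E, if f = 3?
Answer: -1/144 ≈ -0.0069444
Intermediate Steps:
E = -144 (E = 6*((-3*(-2 + 3))*(1*(5 + 3))) = 6*((-3*1)*(1*8)) = 6*(-3*8) = 6*(-24) = -144)
1/E = 1/(-144) = -1/144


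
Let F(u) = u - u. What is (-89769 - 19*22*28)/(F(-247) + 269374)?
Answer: -101473/269374 ≈ -0.37670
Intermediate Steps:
F(u) = 0
(-89769 - 19*22*28)/(F(-247) + 269374) = (-89769 - 19*22*28)/(0 + 269374) = (-89769 - 418*28)/269374 = (-89769 - 11704)*(1/269374) = -101473*1/269374 = -101473/269374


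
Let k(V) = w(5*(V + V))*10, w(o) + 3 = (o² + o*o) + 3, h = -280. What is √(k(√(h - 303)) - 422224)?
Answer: 32*I*√1551 ≈ 1260.2*I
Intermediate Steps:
w(o) = 2*o² (w(o) = -3 + ((o² + o*o) + 3) = -3 + ((o² + o²) + 3) = -3 + (2*o² + 3) = -3 + (3 + 2*o²) = 2*o²)
k(V) = 2000*V² (k(V) = (2*(5*(V + V))²)*10 = (2*(5*(2*V))²)*10 = (2*(10*V)²)*10 = (2*(100*V²))*10 = (200*V²)*10 = 2000*V²)
√(k(√(h - 303)) - 422224) = √(2000*(√(-280 - 303))² - 422224) = √(2000*(√(-583))² - 422224) = √(2000*(I*√583)² - 422224) = √(2000*(-583) - 422224) = √(-1166000 - 422224) = √(-1588224) = 32*I*√1551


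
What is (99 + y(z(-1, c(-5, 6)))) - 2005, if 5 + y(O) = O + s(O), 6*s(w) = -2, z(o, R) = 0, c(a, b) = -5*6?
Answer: -5734/3 ≈ -1911.3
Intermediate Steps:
c(a, b) = -30
s(w) = -⅓ (s(w) = (⅙)*(-2) = -⅓)
y(O) = -16/3 + O (y(O) = -5 + (O - ⅓) = -5 + (-⅓ + O) = -16/3 + O)
(99 + y(z(-1, c(-5, 6)))) - 2005 = (99 + (-16/3 + 0)) - 2005 = (99 - 16/3) - 2005 = 281/3 - 2005 = -5734/3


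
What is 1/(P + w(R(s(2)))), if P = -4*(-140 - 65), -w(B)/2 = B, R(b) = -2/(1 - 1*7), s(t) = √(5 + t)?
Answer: 3/2458 ≈ 0.0012205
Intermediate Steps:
R(b) = ⅓ (R(b) = -2/(1 - 7) = -2/(-6) = -2*(-⅙) = ⅓)
w(B) = -2*B
P = 820 (P = -4*(-205) = 820)
1/(P + w(R(s(2)))) = 1/(820 - 2*⅓) = 1/(820 - ⅔) = 1/(2458/3) = 3/2458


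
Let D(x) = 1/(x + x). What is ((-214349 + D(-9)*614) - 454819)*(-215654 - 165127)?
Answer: 254819449071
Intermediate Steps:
D(x) = 1/(2*x)
((-214349 + D(-9)*614) - 454819)*(-215654 - 165127) = ((-214349 + ((1/2)/(-9))*614) - 454819)*(-215654 - 165127) = ((-214349 + ((1/2)*(-1/9))*614) - 454819)*(-380781) = ((-214349 - 1/18*614) - 454819)*(-380781) = ((-214349 - 307/9) - 454819)*(-380781) = (-1929448/9 - 454819)*(-380781) = -6022819/9*(-380781) = 254819449071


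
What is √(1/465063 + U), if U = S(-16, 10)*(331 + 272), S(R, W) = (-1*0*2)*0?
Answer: √465063/465063 ≈ 0.0014664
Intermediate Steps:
S(R, W) = 0 (S(R, W) = (0*2)*0 = 0*0 = 0)
U = 0 (U = 0*(331 + 272) = 0*603 = 0)
√(1/465063 + U) = √(1/465063 + 0) = √(1/465063) = √465063/465063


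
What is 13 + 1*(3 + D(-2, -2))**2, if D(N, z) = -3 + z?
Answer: 17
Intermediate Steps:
13 + 1*(3 + D(-2, -2))**2 = 13 + 1*(3 + (-3 - 2))**2 = 13 + 1*(3 - 5)**2 = 13 + 1*(-2)**2 = 13 + 1*4 = 13 + 4 = 17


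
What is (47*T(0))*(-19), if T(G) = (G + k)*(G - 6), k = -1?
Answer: -5358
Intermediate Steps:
T(G) = (-1 + G)*(-6 + G) (T(G) = (G - 1)*(G - 6) = (-1 + G)*(-6 + G))
(47*T(0))*(-19) = (47*(6 + 0² - 7*0))*(-19) = (47*(6 + 0 + 0))*(-19) = (47*6)*(-19) = 282*(-19) = -5358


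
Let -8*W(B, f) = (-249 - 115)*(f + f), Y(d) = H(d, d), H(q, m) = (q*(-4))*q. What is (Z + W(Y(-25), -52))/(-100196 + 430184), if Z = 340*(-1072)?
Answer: -92303/82497 ≈ -1.1189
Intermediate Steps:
H(q, m) = -4*q² (H(q, m) = (-4*q)*q = -4*q²)
Y(d) = -4*d²
W(B, f) = 91*f (W(B, f) = -(-249 - 115)*(f + f)/8 = -(-91)*2*f/2 = -(-91)*f = 91*f)
Z = -364480
(Z + W(Y(-25), -52))/(-100196 + 430184) = (-364480 + 91*(-52))/(-100196 + 430184) = (-364480 - 4732)/329988 = -369212*1/329988 = -92303/82497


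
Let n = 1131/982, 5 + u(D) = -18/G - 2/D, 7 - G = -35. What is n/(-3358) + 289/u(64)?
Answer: -213471968429/4032910988 ≈ -52.932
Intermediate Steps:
G = 42 (G = 7 - 1*(-35) = 7 + 35 = 42)
u(D) = -38/7 - 2/D (u(D) = -5 + (-18/42 - 2/D) = -5 + (-18*1/42 - 2/D) = -5 + (-3/7 - 2/D) = -38/7 - 2/D)
n = 1131/982 (n = 1131*(1/982) = 1131/982 ≈ 1.1517)
n/(-3358) + 289/u(64) = (1131/982)/(-3358) + 289/(-38/7 - 2/64) = (1131/982)*(-1/3358) + 289/(-38/7 - 2*1/64) = -1131/3297556 + 289/(-38/7 - 1/32) = -1131/3297556 + 289/(-1223/224) = -1131/3297556 + 289*(-224/1223) = -1131/3297556 - 64736/1223 = -213471968429/4032910988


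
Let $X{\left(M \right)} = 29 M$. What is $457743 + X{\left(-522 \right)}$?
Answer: $442605$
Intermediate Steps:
$457743 + X{\left(-522 \right)} = 457743 + 29 \left(-522\right) = 457743 - 15138 = 442605$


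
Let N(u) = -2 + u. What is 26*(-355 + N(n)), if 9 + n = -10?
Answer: -9776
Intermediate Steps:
n = -19 (n = -9 - 10 = -19)
26*(-355 + N(n)) = 26*(-355 + (-2 - 19)) = 26*(-355 - 21) = 26*(-376) = -9776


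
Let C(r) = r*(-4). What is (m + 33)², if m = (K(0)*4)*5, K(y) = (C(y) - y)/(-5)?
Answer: 1089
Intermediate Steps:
C(r) = -4*r
K(y) = y (K(y) = (-4*y - y)/(-5) = -5*y*(-⅕) = y)
m = 0 (m = (0*4)*5 = 0*5 = 0)
(m + 33)² = (0 + 33)² = 33² = 1089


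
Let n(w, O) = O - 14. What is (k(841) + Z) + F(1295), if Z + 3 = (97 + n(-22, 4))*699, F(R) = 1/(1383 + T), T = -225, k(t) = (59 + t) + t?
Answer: 72434059/1158 ≈ 62551.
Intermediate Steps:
k(t) = 59 + 2*t
n(w, O) = -14 + O
F(R) = 1/1158 (F(R) = 1/(1383 - 225) = 1/1158)
Z = 60810 (Z = -3 + (97 + (-14 + 4))*699 = -3 + (97 - 10)*699 = -3 + 87*699 = -3 + 60813 = 60810)
(k(841) + Z) + F(1295) = ((59 + 2*841) + 60810) + 1/1158 = ((59 + 1682) + 60810) + 1/1158 = (1741 + 60810) + 1/1158 = 62551 + 1/1158 = 72434059/1158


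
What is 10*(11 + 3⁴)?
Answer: 920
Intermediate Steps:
10*(11 + 3⁴) = 10*(11 + 81) = 10*92 = 920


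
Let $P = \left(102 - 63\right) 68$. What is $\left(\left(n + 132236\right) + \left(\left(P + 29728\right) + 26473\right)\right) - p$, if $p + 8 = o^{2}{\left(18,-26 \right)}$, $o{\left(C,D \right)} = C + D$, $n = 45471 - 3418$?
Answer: $233086$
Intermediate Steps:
$n = 42053$ ($n = 45471 - 3418 = 42053$)
$P = 2652$ ($P = 39 \cdot 68 = 2652$)
$p = 56$ ($p = -8 + \left(18 - 26\right)^{2} = -8 + \left(-8\right)^{2} = -8 + 64 = 56$)
$\left(\left(n + 132236\right) + \left(\left(P + 29728\right) + 26473\right)\right) - p = \left(\left(42053 + 132236\right) + \left(\left(2652 + 29728\right) + 26473\right)\right) - 56 = \left(174289 + \left(32380 + 26473\right)\right) - 56 = \left(174289 + 58853\right) - 56 = 233142 - 56 = 233086$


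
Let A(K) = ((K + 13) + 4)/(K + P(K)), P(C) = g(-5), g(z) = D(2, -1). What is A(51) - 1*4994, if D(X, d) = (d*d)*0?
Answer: -14978/3 ≈ -4992.7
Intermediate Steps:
D(X, d) = 0 (D(X, d) = d²*0 = 0)
g(z) = 0
P(C) = 0
A(K) = (17 + K)/K (A(K) = ((K + 13) + 4)/(K + 0) = ((13 + K) + 4)/K = (17 + K)/K)
A(51) - 1*4994 = (17 + 51)/51 - 1*4994 = (1/51)*68 - 4994 = 4/3 - 4994 = -14978/3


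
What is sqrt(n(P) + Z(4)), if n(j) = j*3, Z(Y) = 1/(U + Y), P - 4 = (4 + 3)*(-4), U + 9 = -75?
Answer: I*sqrt(28805)/20 ≈ 8.486*I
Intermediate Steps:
U = -84 (U = -9 - 75 = -84)
P = -24 (P = 4 + (4 + 3)*(-4) = 4 + 7*(-4) = 4 - 28 = -24)
Z(Y) = 1/(-84 + Y)
n(j) = 3*j
sqrt(n(P) + Z(4)) = sqrt(3*(-24) + 1/(-84 + 4)) = sqrt(-72 + 1/(-80)) = sqrt(-72 - 1/80) = sqrt(-5761/80) = I*sqrt(28805)/20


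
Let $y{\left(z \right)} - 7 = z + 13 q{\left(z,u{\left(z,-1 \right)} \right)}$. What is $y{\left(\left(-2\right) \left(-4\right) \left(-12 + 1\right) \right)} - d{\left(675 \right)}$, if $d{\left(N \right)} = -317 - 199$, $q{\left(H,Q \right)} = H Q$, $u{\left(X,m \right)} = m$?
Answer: $1579$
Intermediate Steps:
$y{\left(z \right)} = 7 - 12 z$ ($y{\left(z \right)} = 7 + \left(z + 13 z \left(-1\right)\right) = 7 + \left(z + 13 \left(- z\right)\right) = 7 + \left(z - 13 z\right) = 7 - 12 z$)
$d{\left(N \right)} = -516$
$y{\left(\left(-2\right) \left(-4\right) \left(-12 + 1\right) \right)} - d{\left(675 \right)} = \left(7 - 12 \left(-2\right) \left(-4\right) \left(-12 + 1\right)\right) - -516 = \left(7 - 12 \cdot 8 \left(-11\right)\right) + 516 = \left(7 - -1056\right) + 516 = \left(7 + 1056\right) + 516 = 1063 + 516 = 1579$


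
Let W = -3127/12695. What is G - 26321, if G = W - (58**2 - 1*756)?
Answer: -367256782/12695 ≈ -28929.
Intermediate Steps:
W = -3127/12695 (W = -3127*1/12695 = -3127/12695 ≈ -0.24632)
G = -33111687/12695 (G = -3127/12695 - (58**2 - 1*756) = -3127/12695 - (3364 - 756) = -3127/12695 - 1*2608 = -3127/12695 - 2608 = -33111687/12695 ≈ -2608.2)
G - 26321 = -33111687/12695 - 26321 = -367256782/12695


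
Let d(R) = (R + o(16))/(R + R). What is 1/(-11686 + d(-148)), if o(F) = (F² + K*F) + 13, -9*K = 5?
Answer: -2664/31132513 ≈ -8.5570e-5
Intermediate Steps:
K = -5/9 (K = -⅑*5 = -5/9 ≈ -0.55556)
o(F) = 13 + F² - 5*F/9 (o(F) = (F² - 5*F/9) + 13 = 13 + F² - 5*F/9)
d(R) = (2341/9 + R)/(2*R) (d(R) = (R + (13 + 16² - 5/9*16))/(R + R) = (R + (13 + 256 - 80/9))/((2*R)) = (R + 2341/9)*(1/(2*R)) = (2341/9 + R)*(1/(2*R)) = (2341/9 + R)/(2*R))
1/(-11686 + d(-148)) = 1/(-11686 + (1/18)*(2341 + 9*(-148))/(-148)) = 1/(-11686 + (1/18)*(-1/148)*(2341 - 1332)) = 1/(-11686 + (1/18)*(-1/148)*1009) = 1/(-11686 - 1009/2664) = 1/(-31132513/2664) = -2664/31132513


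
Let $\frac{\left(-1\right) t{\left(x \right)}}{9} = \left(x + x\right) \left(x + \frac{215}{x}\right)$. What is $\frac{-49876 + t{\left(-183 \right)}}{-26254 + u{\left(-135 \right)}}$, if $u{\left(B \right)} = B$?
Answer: $\frac{656548}{26389} \approx 24.88$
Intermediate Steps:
$t{\left(x \right)} = - 18 x \left(x + \frac{215}{x}\right)$ ($t{\left(x \right)} = - 9 \left(x + x\right) \left(x + \frac{215}{x}\right) = - 9 \cdot 2 x \left(x + \frac{215}{x}\right) = - 18 x \left(x + \frac{215}{x}\right)$)
$\frac{-49876 + t{\left(-183 \right)}}{-26254 + u{\left(-135 \right)}} = \frac{-49876 - \left(3870 + 18 \left(-183\right)^{2}\right)}{-26254 - 135} = \frac{-49876 - 606672}{-26389} = \left(-49876 - 606672\right) \left(- \frac{1}{26389}\right) = \left(-656548\right) \left(- \frac{1}{26389}\right) = \frac{656548}{26389}$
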